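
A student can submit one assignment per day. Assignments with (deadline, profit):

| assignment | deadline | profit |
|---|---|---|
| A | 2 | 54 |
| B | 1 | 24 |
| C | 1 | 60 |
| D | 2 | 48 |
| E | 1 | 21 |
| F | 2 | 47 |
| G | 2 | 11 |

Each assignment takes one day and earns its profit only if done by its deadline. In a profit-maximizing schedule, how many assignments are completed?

By profit: C(d1,60), A(d2,54), D(d2,48), F(d2,47), B(d1,24), E(d1,21), G(d2,11)
C→slot 1; A→slot 2; D skipped; F skipped; B skipped; E skipped; G skipped.
2 of 7 scheduled.

2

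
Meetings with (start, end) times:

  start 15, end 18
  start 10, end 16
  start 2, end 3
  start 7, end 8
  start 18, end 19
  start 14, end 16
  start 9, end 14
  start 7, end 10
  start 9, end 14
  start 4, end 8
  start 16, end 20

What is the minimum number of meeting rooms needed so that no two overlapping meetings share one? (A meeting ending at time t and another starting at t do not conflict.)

3

starts: [2, 4, 7, 7, 9, 9, 10, 14, 15, 16, 18]
ends:   [3, 8, 8, 10, 14, 14, 16, 16, 18, 19, 20]
s2→1 e3→0 s4→1 s7→2 s7→3  — peak 3.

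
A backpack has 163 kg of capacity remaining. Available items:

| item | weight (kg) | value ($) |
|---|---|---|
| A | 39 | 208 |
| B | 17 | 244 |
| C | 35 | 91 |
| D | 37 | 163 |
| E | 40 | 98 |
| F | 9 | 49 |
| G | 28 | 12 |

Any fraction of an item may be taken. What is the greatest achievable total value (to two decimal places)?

818.70

Sort by value per unit weight and fill in that order.
Ratios (sorted): B 14.35, F 5.44, A 5.33, D 4.41, C 2.60, E 2.45, G 0.43
take B (17 @ 244); take F (9 @ 49); take A (39 @ 208); take D (37 @ 163); take C (35 @ 91); take 26/40 of E → 63.70. Capacity used 163/163.
Total value = 818.70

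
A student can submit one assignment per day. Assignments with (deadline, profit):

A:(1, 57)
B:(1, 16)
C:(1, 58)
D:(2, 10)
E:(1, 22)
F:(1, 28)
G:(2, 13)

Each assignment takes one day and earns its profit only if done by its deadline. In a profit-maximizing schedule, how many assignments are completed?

2

Profit order: C=58 A=57 F=28 E=22 B=16 G=13 D=10
Assign: C→slot 1, A skipped, F skipped, E skipped, B skipped, G→slot 2, D skipped.
Slots: [1:C] [2:G]
2 of 7 scheduled.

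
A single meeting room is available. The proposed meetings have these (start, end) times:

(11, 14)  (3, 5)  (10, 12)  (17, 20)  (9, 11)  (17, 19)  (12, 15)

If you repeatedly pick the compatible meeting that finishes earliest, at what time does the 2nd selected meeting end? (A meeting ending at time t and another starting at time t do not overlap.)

11

Greedy by earliest finish: after sorting by end time, pick each interval compatible with the last pick.
By end time: (3,5), (9,11), (10,12), (11,14), (12,15), (17,19), (17,20).
Pick (3,5); next start ≥ 5 → (9,11); next start ≥ 11 → (11,14); next start ≥ 14 → (17,19).
Selected: (3,5) (9,11) (11,14) (17,19)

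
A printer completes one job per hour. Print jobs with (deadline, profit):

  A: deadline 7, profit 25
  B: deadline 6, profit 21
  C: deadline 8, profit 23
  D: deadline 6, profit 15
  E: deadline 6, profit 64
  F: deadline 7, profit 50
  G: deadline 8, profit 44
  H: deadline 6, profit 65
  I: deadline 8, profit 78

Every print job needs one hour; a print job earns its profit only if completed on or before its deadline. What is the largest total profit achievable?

Sort by profit descending; place each in the latest free slot ≤ its deadline.
Profit order: I=78 H=65 E=64 F=50 G=44 A=25 C=23 B=21 D=15
Assign: I→slot 8, H→slot 6, E→slot 5, F→slot 7, G→slot 4, A→slot 3, C→slot 2, B→slot 1, D skipped.
Slots: [1:B] [2:C] [3:A] [4:G] [5:E] [6:H] [7:F] [8:I]
Profit = 21 + 23 + 25 + 44 + 64 + 65 + 50 + 78 = 370

370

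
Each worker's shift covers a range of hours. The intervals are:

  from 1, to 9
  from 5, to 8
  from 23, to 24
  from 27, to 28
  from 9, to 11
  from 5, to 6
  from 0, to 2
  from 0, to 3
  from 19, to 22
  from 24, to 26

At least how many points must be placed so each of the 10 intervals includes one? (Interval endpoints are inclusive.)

6

Process intervals by earliest right end; each time one isn't hit yet, stab at its right endpoint.
By right end: [0,2]  [0,3]  [5,6]  [5,8]  [1,9]  [9,11]  [19,22]  [23,24]  [24,26]  [27,28]
[0,2] uncovered → point at 2; [5,6] uncovered → point at 6; [9,11] uncovered → point at 11; [19,22] uncovered → point at 22; [23,24] uncovered → point at 24; [27,28] uncovered → point at 28.
Points: 2, 6, 11, 22, 24, 28 (6 total).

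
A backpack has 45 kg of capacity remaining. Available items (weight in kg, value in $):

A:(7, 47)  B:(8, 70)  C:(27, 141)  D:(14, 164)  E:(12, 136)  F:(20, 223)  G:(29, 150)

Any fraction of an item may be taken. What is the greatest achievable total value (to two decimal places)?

511.85

Greedy by value/weight ratio, highest first.
Order: D (164/14=11.71) > E (136/12=11.33) > F (223/20=11.15) > B (70/8=8.75) > A (47/7=6.71) > C (141/27=5.22) > G (150/29=5.17)
Fill: take D (14 @ 164) → take E (12 @ 136) → take 19/20 of F → 211.85; 45/45 used.
Total value = 511.85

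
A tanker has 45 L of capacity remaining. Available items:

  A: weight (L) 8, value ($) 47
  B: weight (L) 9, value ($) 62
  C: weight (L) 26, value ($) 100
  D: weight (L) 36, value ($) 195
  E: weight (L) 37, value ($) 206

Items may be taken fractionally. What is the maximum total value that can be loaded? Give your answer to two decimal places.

264.89

Ratios (sorted): B 6.89, A 5.88, E 5.57, D 5.42, C 3.85
take B (9 @ 62); take A (8 @ 47); take 28/37 of E → 155.89. Capacity used 45/45.
Total value = 264.89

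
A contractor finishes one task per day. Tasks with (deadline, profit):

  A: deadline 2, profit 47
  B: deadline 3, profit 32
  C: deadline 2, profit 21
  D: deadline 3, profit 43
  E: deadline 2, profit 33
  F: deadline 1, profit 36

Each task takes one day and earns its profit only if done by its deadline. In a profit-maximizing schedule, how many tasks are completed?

3

Sort by profit descending; place each in the latest free slot ≤ its deadline.
Profit order: A=47 D=43 F=36 E=33 B=32 C=21
Assign: A→slot 2, D→slot 3, F→slot 1, E skipped, B skipped, C skipped.
Slots: [1:F] [2:A] [3:D]
3 of 6 scheduled.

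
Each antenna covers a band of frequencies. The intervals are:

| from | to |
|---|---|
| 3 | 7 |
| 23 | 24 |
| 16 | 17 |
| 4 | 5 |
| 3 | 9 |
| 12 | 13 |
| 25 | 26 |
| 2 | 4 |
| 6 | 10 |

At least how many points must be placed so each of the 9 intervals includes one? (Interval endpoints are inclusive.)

6

By right end: [2,4]  [4,5]  [3,7]  [3,9]  [6,10]  [12,13]  [16,17]  [23,24]  [25,26]
[2,4] uncovered → point at 4; [6,10] uncovered → point at 10; [12,13] uncovered → point at 13; [16,17] uncovered → point at 17; [23,24] uncovered → point at 24; [25,26] uncovered → point at 26.
Points: 4, 10, 13, 17, 24, 26 (6 total).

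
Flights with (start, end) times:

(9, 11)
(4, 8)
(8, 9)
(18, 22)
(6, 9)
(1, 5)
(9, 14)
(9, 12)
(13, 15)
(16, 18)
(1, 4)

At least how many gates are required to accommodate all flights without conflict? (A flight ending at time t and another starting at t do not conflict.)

The answer is the maximum number of intervals overlapping at any instant.
starts: [1, 1, 4, 6, 8, 9, 9, 9, 13, 16, 18]
ends:   [4, 5, 8, 9, 9, 11, 12, 14, 15, 18, 22]
s1→1 s1→2 e4→1 s4→2 e5→1 s6→2 e8→1 s8→2 e9→1 e9→0 s9→1 s9→2 s9→3  — peak 3.

3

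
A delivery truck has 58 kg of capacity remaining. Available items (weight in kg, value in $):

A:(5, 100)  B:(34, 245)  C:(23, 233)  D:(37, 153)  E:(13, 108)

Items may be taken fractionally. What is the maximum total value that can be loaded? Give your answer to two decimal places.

563.50

Order: A (100/5=20.00) > C (233/23=10.13) > E (108/13=8.31) > B (245/34=7.21) > D (153/37=4.14)
Fill: take A (5 @ 100) → take C (23 @ 233) → take E (13 @ 108) → take 17/34 of B → 122.50; 58/58 used.
Total value = 563.50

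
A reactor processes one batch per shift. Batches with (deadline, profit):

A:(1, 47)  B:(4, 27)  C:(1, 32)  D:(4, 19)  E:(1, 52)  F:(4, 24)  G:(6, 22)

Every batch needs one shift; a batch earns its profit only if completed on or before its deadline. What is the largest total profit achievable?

144

Sort by profit descending; place each in the latest free slot ≤ its deadline.
Profit order: E=52 A=47 C=32 B=27 F=24 G=22 D=19
Assign: E→slot 1, A skipped, C skipped, B→slot 4, F→slot 3, G→slot 6, D→slot 2.
Slots: [1:E] [2:D] [3:F] [4:B] [6:G]
Profit = 52 + 19 + 24 + 27 + 22 = 144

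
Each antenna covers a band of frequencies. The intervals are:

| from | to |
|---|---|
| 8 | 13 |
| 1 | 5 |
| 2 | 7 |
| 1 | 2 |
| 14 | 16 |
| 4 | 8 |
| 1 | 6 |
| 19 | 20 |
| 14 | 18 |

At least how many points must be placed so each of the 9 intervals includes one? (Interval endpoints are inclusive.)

Sorted: [1,2] [1,5] [1,6] [2,7] [4,8] [8,13] [14,16] [14,18] [19,20]
{[1,2],[1,5],[1,6],[2,7]} hit by 2; {[4,8],[8,13]} hit by 8; {[14,16],[14,18]} hit by 16; {[19,20]} hit by 20.
Points: 2, 8, 16, 20 (4 total).

4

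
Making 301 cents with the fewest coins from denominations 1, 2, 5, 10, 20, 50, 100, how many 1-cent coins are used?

1

301 − 3×100→1 − 1×1→0
Count of 1: 1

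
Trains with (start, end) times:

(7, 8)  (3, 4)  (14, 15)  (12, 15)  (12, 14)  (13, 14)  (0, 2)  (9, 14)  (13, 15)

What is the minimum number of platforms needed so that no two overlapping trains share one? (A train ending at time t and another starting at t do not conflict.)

starts: [0, 3, 7, 9, 12, 12, 13, 13, 14]
ends:   [2, 4, 8, 14, 14, 14, 15, 15, 15]
s0→1 e2→0 s3→1 e4→0 s7→1 e8→0 s9→1 s12→2 s12→3 s13→4 s13→5  — peak 5.

5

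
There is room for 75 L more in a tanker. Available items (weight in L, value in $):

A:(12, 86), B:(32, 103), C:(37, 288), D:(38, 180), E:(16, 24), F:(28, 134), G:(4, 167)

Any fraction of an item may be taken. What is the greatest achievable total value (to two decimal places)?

646.29

Sort by value per unit weight and fill in that order.
Ratios (sorted): G 41.75, C 7.78, A 7.17, F 4.79, D 4.74, B 3.22, E 1.50
take G (4 @ 167); take C (37 @ 288); take A (12 @ 86); take 22/28 of F → 105.29. Capacity used 75/75.
Total value = 646.29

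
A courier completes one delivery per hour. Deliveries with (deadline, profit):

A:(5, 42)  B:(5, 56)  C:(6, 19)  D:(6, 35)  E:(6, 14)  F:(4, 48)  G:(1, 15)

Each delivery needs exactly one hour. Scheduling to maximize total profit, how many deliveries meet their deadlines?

6

Profit order: B=56 F=48 A=42 D=35 C=19 G=15 E=14
Assign: B→slot 5, F→slot 4, A→slot 3, D→slot 6, C→slot 2, G→slot 1, E skipped.
Slots: [1:G] [2:C] [3:A] [4:F] [5:B] [6:D]
6 of 7 scheduled.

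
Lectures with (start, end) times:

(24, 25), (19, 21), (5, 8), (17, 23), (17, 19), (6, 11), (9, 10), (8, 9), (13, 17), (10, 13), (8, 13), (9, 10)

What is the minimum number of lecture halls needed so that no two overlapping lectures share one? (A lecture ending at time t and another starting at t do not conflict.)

starts: [5, 6, 8, 8, 9, 9, 10, 13, 17, 17, 19, 24]
ends:   [8, 9, 10, 10, 11, 13, 13, 17, 19, 21, 23, 25]
s5→1 s6→2 e8→1 s8→2 s8→3 e9→2 s9→3 s9→4  — peak 4.

4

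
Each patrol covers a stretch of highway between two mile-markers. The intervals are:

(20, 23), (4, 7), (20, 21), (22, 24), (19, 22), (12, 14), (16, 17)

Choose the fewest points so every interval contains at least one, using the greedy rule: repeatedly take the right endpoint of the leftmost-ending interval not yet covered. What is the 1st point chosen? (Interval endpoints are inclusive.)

Process intervals by earliest right end; each time one isn't hit yet, stab at its right endpoint.
Sorted: [4,7] [12,14] [16,17] [20,21] [19,22] [20,23] [22,24]
{[4,7]} hit by 7; {[12,14]} hit by 14; {[16,17]} hit by 17; {[20,21],[19,22],[20,23]} hit by 21; {[22,24]} hit by 24.
Points: 7, 14, 17, 21, 24 (5 total).

7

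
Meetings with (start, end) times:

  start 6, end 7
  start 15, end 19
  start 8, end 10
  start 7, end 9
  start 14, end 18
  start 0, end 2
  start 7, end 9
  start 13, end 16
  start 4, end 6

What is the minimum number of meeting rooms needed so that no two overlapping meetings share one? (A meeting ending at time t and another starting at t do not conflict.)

Events (time:±→running): 0:+→1 2:-→0 4:+→1 6:-→0 6:+→1 7:-→0 7:+→1 7:+→2 8:+→3 … peak 3.

3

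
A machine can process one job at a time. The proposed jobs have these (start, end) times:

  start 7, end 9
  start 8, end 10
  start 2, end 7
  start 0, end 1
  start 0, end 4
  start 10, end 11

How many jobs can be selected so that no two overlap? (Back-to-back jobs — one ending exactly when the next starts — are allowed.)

Sorted by end: (0,1)  (0,4)  (2,7)  (7,9)  (8,10)  (10,11)
take (0,1); skip (0,4); take (2,7); take (7,9); take (10,11).
Selected 4 jobs.

4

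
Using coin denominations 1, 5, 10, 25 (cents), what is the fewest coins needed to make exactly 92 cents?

92 = 3×25 + 1×10 + 1×5 + 2×1
Total coins = 3 + 1 + 1 + 2 = 7

7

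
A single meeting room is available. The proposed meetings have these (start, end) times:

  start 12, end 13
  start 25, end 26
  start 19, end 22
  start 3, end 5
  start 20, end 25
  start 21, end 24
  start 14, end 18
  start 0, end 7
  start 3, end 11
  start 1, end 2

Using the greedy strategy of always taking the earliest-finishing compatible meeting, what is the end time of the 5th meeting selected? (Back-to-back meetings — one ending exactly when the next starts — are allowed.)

Sort by end time and greedily take each interval whose start is ≥ the last chosen end.
Sorted by end: (1,2)  (3,5)  (0,7)  (3,11)  (12,13)  (14,18)  (19,22)  (21,24)  (20,25)  (25,26)
take (1,2); take (3,5); skip (3,11); take (12,13); take (14,18); take (19,22); skip (21,24); take (25,26).
Selected: (1,2) (3,5) (12,13) (14,18) (19,22) (25,26)

22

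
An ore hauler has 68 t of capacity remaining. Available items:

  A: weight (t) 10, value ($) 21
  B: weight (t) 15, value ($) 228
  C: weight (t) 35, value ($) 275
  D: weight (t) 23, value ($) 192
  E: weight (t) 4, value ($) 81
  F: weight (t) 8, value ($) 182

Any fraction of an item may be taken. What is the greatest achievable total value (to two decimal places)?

Ratios (sorted): F 22.75, E 20.25, B 15.20, D 8.35, C 7.86, A 2.10
take F (8 @ 182); take E (4 @ 81); take B (15 @ 228); take D (23 @ 192); take 18/35 of C → 141.43. Capacity used 68/68.
Total value = 824.43

824.43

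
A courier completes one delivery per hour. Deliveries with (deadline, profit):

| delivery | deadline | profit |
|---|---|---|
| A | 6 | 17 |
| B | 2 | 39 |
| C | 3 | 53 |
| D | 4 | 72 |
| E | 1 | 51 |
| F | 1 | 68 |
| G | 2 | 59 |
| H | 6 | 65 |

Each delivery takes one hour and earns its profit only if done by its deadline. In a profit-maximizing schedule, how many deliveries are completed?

6

Profit order: D=72 F=68 H=65 G=59 C=53 E=51 B=39 A=17
Assign: D→slot 4, F→slot 1, H→slot 6, G→slot 2, C→slot 3, E skipped, B skipped, A→slot 5.
Slots: [1:F] [2:G] [3:C] [4:D] [5:A] [6:H]
6 of 8 scheduled.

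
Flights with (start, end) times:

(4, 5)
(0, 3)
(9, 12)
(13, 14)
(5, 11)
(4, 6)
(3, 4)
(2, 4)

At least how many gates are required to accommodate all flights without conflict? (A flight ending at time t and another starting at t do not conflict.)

Count concurrent intervals with a sweep; the peak is the room count.
starts: [0, 2, 3, 4, 4, 5, 9, 13]
ends:   [3, 4, 4, 5, 6, 11, 12, 14]
s0→1 s2→2  — peak 2.

2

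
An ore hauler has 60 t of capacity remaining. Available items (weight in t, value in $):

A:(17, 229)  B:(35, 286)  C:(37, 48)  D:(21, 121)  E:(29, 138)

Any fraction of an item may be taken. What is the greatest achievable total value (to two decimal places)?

Sort by value per unit weight and fill in that order.
Ratios (sorted): A 13.47, B 8.17, D 5.76, E 4.76, C 1.30
take A (17 @ 229); take B (35 @ 286); take 8/21 of D → 46.10. Capacity used 60/60.
Total value = 561.10

561.10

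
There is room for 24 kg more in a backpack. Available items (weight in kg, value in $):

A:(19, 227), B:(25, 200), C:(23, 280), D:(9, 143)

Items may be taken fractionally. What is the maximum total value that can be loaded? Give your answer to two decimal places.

Sort by value per unit weight and fill in that order.
Ratios (sorted): D 15.89, C 12.17, A 11.95, B 8.00
take D (9 @ 143); take 15/23 of C → 182.61. Capacity used 24/24.
Total value = 325.61

325.61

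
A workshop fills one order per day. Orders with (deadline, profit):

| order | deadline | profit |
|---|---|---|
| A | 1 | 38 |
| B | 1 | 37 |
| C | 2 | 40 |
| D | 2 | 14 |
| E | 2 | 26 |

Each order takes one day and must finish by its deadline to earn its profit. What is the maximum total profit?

Sort by profit descending; place each in the latest free slot ≤ its deadline.
Profit order: C=40 A=38 B=37 E=26 D=14
Assign: C→slot 2, A→slot 1, B skipped, E skipped, D skipped.
Slots: [1:A] [2:C]
Profit = 38 + 40 = 78

78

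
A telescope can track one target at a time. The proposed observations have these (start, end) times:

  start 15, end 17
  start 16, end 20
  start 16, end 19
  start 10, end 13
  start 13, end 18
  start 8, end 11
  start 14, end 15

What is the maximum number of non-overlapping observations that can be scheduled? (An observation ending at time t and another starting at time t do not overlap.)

Sort by end time and greedily take each interval whose start is ≥ the last chosen end.
Sorted by end: (8,11)  (10,13)  (14,15)  (15,17)  (13,18)  (16,19)  (16,20)
take (8,11); take (14,15); take (15,17); skip (13,18); skip (16,20).
Selected 3 observations.

3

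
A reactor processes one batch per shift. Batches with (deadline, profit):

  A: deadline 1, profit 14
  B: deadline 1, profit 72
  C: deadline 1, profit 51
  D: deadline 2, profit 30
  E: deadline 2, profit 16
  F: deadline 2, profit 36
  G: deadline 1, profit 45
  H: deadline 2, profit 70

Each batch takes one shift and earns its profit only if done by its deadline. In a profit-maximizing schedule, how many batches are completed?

Sort by profit descending; place each in the latest free slot ≤ its deadline.
By profit: B(d1,72), H(d2,70), C(d1,51), G(d1,45), F(d2,36), D(d2,30), E(d2,16), A(d1,14)
B→slot 1; H→slot 2; C skipped; G skipped; F skipped; D skipped; E skipped; A skipped.
2 of 8 scheduled.

2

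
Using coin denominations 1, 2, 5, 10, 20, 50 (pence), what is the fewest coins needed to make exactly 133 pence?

6

Greedy: take as many of the largest coin as possible, then repeat with the remainder.
133 = 2×50 + 1×20 + 1×10 + 1×2 + 1×1
Total coins = 2 + 1 + 1 + 1 + 1 = 6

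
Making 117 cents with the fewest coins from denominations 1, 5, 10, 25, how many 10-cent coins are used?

117 − 4×25→17 − 1×10→7 − 1×5→2 − 2×1→0
Count of 10: 1

1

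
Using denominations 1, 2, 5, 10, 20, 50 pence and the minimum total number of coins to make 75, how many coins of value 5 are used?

Greedy: take as many of the largest coin as possible, then repeat with the remainder.
75 − 1×50→25 − 1×20→5 − 1×5→0
Count of 5: 1

1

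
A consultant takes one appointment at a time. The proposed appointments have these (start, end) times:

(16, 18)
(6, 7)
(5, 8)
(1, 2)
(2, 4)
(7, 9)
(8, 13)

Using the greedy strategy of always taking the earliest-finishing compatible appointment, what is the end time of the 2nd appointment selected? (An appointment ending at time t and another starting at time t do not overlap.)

4

Sorted by end: (1,2)  (2,4)  (6,7)  (5,8)  (7,9)  (8,13)  (16,18)
take (1,2); take (2,4); take (6,7); take (7,9); skip (8,13); take (16,18).
Selected: (1,2) (2,4) (6,7) (7,9) (16,18)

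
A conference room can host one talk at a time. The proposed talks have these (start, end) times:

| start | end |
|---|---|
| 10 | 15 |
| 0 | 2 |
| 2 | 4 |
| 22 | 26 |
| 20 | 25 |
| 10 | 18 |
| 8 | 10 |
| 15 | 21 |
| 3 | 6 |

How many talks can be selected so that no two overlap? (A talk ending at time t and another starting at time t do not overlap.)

Sort by end time and greedily take each interval whose start is ≥ the last chosen end.
Sorted by end: (0,2)  (2,4)  (3,6)  (8,10)  (10,15)  (10,18)  (15,21)  (20,25)  (22,26)
take (0,2); take (2,4); take (8,10); take (10,15); skip (10,18); take (15,21); take (22,26).
Selected 6 talks.

6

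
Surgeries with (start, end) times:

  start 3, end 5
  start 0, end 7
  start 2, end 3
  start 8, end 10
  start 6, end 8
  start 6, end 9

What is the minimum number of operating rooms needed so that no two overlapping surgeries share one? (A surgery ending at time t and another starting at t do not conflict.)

starts: [0, 2, 3, 6, 6, 8]
ends:   [3, 5, 7, 8, 9, 10]
s0→1 s2→2 e3→1 s3→2 e5→1 s6→2 s6→3  — peak 3.

3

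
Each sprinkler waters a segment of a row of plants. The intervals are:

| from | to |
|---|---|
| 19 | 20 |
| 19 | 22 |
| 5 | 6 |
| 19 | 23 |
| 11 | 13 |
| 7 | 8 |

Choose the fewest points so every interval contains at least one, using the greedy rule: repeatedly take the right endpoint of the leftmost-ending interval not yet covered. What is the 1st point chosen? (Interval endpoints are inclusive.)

Process intervals by earliest right end; each time one isn't hit yet, stab at its right endpoint.
Sorted: [5,6] [7,8] [11,13] [19,20] [19,22] [19,23]
{[5,6]} hit by 6; {[7,8]} hit by 8; {[11,13]} hit by 13; {[19,20],[19,22],[19,23]} hit by 20.
Points: 6, 8, 13, 20 (4 total).

6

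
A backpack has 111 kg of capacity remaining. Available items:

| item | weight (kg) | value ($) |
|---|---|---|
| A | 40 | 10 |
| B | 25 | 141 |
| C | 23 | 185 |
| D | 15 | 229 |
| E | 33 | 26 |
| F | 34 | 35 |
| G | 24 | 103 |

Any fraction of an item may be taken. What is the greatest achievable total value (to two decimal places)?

Order: D (229/15=15.27) > C (185/23=8.04) > B (141/25=5.64) > G (103/24=4.29) > F (35/34=1.03) > E (26/33=0.79) > A (10/40=0.25)
Fill: take D (15 @ 229) → take C (23 @ 185) → take B (25 @ 141) → take G (24 @ 103) → take 24/34 of F → 24.71; 111/111 used.
Total value = 682.71

682.71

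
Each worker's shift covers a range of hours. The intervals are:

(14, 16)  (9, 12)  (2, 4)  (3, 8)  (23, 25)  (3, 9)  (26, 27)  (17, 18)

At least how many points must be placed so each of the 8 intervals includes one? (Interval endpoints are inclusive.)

6

Sort by right endpoint; whenever an interval is uncovered, place a point at its right end.
Sorted: [2,4] [3,8] [3,9] [9,12] [14,16] [17,18] [23,25] [26,27]
{[2,4],[3,8],[3,9]} hit by 4; {[9,12]} hit by 12; {[14,16]} hit by 16; {[17,18]} hit by 18; {[23,25]} hit by 25; {[26,27]} hit by 27.
Points: 4, 12, 16, 18, 25, 27 (6 total).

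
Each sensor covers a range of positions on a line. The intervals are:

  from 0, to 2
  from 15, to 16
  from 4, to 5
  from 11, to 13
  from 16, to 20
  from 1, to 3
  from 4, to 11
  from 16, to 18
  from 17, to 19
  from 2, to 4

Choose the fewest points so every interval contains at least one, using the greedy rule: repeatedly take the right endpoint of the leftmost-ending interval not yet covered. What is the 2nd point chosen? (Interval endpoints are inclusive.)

Sort by right endpoint; whenever an interval is uncovered, place a point at its right end.
By right end: [0,2]  [1,3]  [2,4]  [4,5]  [4,11]  [11,13]  [15,16]  [16,18]  [17,19]  [16,20]
[0,2] uncovered → point at 2; [4,5] uncovered → point at 5; [11,13] uncovered → point at 13; [15,16] uncovered → point at 16; [17,19] uncovered → point at 19.
Points: 2, 5, 13, 16, 19 (5 total).

5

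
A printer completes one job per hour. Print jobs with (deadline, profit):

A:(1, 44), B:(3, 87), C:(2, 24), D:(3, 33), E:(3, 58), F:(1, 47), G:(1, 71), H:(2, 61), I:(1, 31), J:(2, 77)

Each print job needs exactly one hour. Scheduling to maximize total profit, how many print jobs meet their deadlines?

Profit order: B=87 J=77 G=71 H=61 E=58 F=47 A=44 D=33 I=31 C=24
Assign: B→slot 3, J→slot 2, G→slot 1, H skipped, E skipped, F skipped, A skipped, D skipped, I skipped, C skipped.
Slots: [1:G] [2:J] [3:B]
3 of 10 scheduled.

3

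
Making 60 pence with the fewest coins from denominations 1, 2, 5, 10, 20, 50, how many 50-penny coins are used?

60 = 1×50 + 1×10
Count of 50: 1

1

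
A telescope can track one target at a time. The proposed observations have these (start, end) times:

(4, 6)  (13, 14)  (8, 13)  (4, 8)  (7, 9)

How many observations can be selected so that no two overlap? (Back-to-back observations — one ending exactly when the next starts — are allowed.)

3

Sort by end time and greedily take each interval whose start is ≥ the last chosen end.
By end time: (4,6), (4,8), (7,9), (8,13), (13,14).
Pick (4,6); next start ≥ 6 → (7,9); next start ≥ 9 → (13,14).
Selected 3 observations.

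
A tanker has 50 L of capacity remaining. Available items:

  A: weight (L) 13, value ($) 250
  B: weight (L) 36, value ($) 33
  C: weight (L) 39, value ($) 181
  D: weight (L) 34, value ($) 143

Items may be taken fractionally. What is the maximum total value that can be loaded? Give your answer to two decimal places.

421.72

Sort by value per unit weight and fill in that order.
Order: A (250/13=19.23) > C (181/39=4.64) > D (143/34=4.21) > B (33/36=0.92)
Fill: take A (13 @ 250) → take 37/39 of C → 171.72; 50/50 used.
Total value = 421.72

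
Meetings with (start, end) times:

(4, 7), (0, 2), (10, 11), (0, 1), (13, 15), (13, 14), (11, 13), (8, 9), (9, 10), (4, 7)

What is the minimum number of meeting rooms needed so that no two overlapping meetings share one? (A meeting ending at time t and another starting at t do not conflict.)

Events (time:±→running): 0:+→1 0:+→2 … peak 2.

2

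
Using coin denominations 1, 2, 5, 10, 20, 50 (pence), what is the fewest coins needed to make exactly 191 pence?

191 = 3×50 + 2×20 + 1×1
Total coins = 3 + 2 + 1 = 6

6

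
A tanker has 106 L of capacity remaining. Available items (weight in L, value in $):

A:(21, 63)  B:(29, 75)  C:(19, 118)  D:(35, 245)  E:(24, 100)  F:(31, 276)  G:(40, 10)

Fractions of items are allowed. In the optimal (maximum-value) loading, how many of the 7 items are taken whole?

3

Ratios (sorted): F 8.90, D 7.00, C 6.21, E 4.17, A 3.00, B 2.59, G 0.25
take F (31 @ 276); take D (35 @ 245); take C (19 @ 118); take 21/24 of E → 87.50. Capacity used 106/106.
3 item(s) taken whole; one partial (take 21/24 of E).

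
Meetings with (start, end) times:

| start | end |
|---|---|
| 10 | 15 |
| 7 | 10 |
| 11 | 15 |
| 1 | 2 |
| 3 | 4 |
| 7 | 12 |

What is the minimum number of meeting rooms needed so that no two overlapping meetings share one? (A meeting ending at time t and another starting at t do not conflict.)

The answer is the maximum number of intervals overlapping at any instant.
Events (time:±→running): 1:+→1 2:-→0 3:+→1 4:-→0 7:+→1 7:+→2 10:-→1 10:+→2 11:+→3 … peak 3.

3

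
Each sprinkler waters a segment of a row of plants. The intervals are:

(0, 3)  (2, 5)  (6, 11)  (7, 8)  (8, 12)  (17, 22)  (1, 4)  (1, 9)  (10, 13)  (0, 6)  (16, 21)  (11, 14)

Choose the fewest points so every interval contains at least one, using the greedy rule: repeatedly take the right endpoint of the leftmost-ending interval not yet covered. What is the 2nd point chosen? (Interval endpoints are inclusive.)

8

Sort by right endpoint; whenever an interval is uncovered, place a point at its right end.
Sorted: [0,3] [1,4] [2,5] [0,6] [7,8] [1,9] [6,11] [8,12] [10,13] [11,14] [16,21] [17,22]
{[0,3],[1,4],[2,5],[0,6]} hit by 3; {[7,8],[1,9],[6,11],[8,12]} hit by 8; {[10,13],[11,14]} hit by 13; {[16,21],[17,22]} hit by 21.
Points: 3, 8, 13, 21 (4 total).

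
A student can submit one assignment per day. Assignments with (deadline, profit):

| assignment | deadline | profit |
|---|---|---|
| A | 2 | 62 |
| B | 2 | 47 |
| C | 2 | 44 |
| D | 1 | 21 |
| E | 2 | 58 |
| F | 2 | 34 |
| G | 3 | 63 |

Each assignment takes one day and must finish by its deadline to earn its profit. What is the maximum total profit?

183

Sort by profit descending; place each in the latest free slot ≤ its deadline.
Profit order: G=63 A=62 E=58 B=47 C=44 F=34 D=21
Assign: G→slot 3, A→slot 2, E→slot 1, B skipped, C skipped, F skipped, D skipped.
Slots: [1:E] [2:A] [3:G]
Profit = 58 + 62 + 63 = 183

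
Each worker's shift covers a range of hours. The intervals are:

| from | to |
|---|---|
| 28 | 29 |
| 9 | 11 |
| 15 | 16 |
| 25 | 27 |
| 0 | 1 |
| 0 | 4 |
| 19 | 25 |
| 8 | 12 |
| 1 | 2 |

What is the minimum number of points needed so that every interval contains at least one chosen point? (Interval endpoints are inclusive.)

Sort by right endpoint; whenever an interval is uncovered, place a point at its right end.
By right end: [0,1]  [1,2]  [0,4]  [9,11]  [8,12]  [15,16]  [19,25]  [25,27]  [28,29]
[0,1] uncovered → point at 1; [9,11] uncovered → point at 11; [15,16] uncovered → point at 16; [19,25] uncovered → point at 25; [28,29] uncovered → point at 29.
Points: 1, 11, 16, 25, 29 (5 total).

5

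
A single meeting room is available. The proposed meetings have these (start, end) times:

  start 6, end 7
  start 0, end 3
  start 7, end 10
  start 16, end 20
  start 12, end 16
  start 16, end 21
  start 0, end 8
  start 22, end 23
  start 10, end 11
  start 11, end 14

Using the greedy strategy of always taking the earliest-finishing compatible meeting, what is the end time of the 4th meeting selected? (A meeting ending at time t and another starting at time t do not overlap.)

11

By end time: (0,3), (6,7), (0,8), (7,10), (10,11), (11,14), (12,16), (16,20), (16,21), (22,23).
Pick (0,3); next start ≥ 3 → (6,7); next start ≥ 7 → (7,10); next start ≥ 10 → (10,11); next start ≥ 11 → (11,14); next start ≥ 14 → (16,20); next start ≥ 20 → (22,23).
Selected: (0,3) (6,7) (7,10) (10,11) (11,14) (16,20) (22,23)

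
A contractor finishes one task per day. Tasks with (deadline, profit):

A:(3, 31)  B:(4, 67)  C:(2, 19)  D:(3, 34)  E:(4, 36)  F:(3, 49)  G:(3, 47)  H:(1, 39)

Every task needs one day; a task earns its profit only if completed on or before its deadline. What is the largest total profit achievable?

202

Take jobs in profit order; each goes to the latest open slot no later than its deadline.
By profit: B(d4,67), F(d3,49), G(d3,47), H(d1,39), E(d4,36), D(d3,34), A(d3,31), C(d2,19)
B→slot 4; F→slot 3; G→slot 2; H→slot 1; E skipped; D skipped; A skipped; C skipped.
Profit = 39 + 47 + 49 + 67 = 202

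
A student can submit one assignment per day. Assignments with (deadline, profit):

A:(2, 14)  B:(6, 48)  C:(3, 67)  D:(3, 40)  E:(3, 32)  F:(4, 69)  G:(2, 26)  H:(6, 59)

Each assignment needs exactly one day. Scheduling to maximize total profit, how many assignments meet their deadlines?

By profit: F(d4,69), C(d3,67), H(d6,59), B(d6,48), D(d3,40), E(d3,32), G(d2,26), A(d2,14)
F→slot 4; C→slot 3; H→slot 6; B→slot 5; D→slot 2; E→slot 1; G skipped; A skipped.
6 of 8 scheduled.

6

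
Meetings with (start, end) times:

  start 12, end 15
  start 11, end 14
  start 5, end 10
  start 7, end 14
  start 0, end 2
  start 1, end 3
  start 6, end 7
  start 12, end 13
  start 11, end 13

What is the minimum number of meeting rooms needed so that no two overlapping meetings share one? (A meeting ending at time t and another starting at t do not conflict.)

starts: [0, 1, 5, 6, 7, 11, 11, 12, 12]
ends:   [2, 3, 7, 10, 13, 13, 14, 14, 15]
s0→1 s1→2 e2→1 e3→0 s5→1 s6→2 e7→1 s7→2 e10→1 s11→2 s11→3 s12→4 s12→5  — peak 5.

5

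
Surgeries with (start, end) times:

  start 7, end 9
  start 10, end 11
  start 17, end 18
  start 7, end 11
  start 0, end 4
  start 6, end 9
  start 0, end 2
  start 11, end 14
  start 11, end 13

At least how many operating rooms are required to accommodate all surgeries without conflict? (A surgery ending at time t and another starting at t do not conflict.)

Events (time:±→running): 0:+→1 0:+→2 2:-→1 4:-→0 6:+→1 7:+→2 7:+→3 … peak 3.

3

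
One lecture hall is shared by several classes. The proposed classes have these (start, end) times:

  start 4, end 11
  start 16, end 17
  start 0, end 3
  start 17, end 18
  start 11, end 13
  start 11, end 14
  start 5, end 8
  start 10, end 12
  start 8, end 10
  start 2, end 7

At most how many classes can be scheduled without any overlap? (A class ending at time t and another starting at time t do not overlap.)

6

Sorted by end: (0,3)  (2,7)  (5,8)  (8,10)  (4,11)  (10,12)  (11,13)  (11,14)  (16,17)  (17,18)
take (0,3); skip (2,7); take (5,8); take (8,10); take (10,12); skip (11,13); skip (11,14); take (16,17); take (17,18).
Selected 6 classes.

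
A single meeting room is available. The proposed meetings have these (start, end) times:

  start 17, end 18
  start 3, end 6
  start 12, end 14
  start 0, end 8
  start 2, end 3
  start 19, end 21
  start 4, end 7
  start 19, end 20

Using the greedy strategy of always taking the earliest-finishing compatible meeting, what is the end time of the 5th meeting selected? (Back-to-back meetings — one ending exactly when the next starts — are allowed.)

20

Sort by end time and greedily take each interval whose start is ≥ the last chosen end.
Sorted by end: (2,3)  (3,6)  (4,7)  (0,8)  (12,14)  (17,18)  (19,20)  (19,21)
take (2,3); take (3,6); take (12,14); take (17,18); take (19,20); skip (19,21).
Selected: (2,3) (3,6) (12,14) (17,18) (19,20)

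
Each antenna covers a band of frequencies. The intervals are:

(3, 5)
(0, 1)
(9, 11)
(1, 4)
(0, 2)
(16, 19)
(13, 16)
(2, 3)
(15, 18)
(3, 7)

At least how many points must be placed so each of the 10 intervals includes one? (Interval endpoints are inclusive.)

4

Sort by right endpoint; whenever an interval is uncovered, place a point at its right end.
By right end: [0,1]  [0,2]  [2,3]  [1,4]  [3,5]  [3,7]  [9,11]  [13,16]  [15,18]  [16,19]
[0,1] uncovered → point at 1; [2,3] uncovered → point at 3; [9,11] uncovered → point at 11; [13,16] uncovered → point at 16.
Points: 1, 3, 11, 16 (4 total).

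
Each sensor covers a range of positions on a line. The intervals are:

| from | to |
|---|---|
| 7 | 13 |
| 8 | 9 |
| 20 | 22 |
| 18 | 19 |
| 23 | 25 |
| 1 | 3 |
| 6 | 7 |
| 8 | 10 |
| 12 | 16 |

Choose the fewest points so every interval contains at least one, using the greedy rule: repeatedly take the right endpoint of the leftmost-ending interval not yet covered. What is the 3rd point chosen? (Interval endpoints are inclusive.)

9

Sorted: [1,3] [6,7] [8,9] [8,10] [7,13] [12,16] [18,19] [20,22] [23,25]
{[1,3]} hit by 3; {[6,7]} hit by 7; {[8,9],[8,10],[7,13]} hit by 9; {[12,16]} hit by 16; {[18,19]} hit by 19; {[20,22]} hit by 22; {[23,25]} hit by 25.
Points: 3, 7, 9, 16, 19, 22, 25 (7 total).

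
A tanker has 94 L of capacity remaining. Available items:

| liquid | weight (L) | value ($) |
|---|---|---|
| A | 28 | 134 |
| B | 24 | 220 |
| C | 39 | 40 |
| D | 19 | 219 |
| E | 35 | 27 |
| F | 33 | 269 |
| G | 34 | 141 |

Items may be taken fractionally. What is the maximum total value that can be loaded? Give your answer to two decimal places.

794.14

Ratios (sorted): D 11.53, B 9.17, F 8.15, A 4.79, G 4.15, C 1.03, E 0.77
take D (19 @ 219); take B (24 @ 220); take F (33 @ 269); take 18/28 of A → 86.14. Capacity used 94/94.
Total value = 794.14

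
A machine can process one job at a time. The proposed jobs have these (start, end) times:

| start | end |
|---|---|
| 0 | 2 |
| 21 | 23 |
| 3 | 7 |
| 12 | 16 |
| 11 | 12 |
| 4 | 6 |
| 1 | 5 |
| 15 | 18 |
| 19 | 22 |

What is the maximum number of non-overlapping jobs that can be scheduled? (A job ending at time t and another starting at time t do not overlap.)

5

Sort by end time and greedily take each interval whose start is ≥ the last chosen end.
By end time: (0,2), (1,5), (4,6), (3,7), (11,12), (12,16), (15,18), (19,22), (21,23).
Pick (0,2); next start ≥ 2 → (4,6); next start ≥ 6 → (11,12); next start ≥ 12 → (12,16); next start ≥ 16 → (19,22).
Selected 5 jobs.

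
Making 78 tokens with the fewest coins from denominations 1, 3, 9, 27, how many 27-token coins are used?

78 − 2×27→24 − 2×9→6 − 2×3→0
Count of 27: 2

2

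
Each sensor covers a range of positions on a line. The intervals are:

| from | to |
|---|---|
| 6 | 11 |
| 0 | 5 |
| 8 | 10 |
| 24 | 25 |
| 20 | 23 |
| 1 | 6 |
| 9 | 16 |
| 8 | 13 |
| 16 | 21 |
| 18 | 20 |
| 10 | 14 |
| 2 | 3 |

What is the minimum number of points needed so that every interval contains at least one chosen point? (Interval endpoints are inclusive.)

Process intervals by earliest right end; each time one isn't hit yet, stab at its right endpoint.
By right end: [2,3]  [0,5]  [1,6]  [8,10]  [6,11]  [8,13]  [10,14]  [9,16]  [18,20]  [16,21]  [20,23]  [24,25]
[2,3] uncovered → point at 3; [8,10] uncovered → point at 10; [18,20] uncovered → point at 20; [24,25] uncovered → point at 25.
Points: 3, 10, 20, 25 (4 total).

4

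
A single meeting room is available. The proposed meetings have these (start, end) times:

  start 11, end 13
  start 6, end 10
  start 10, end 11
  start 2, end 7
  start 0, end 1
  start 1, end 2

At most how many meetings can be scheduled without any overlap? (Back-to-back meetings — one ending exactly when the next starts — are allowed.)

5

Sorted by end: (0,1)  (1,2)  (2,7)  (6,10)  (10,11)  (11,13)
take (0,1); take (1,2); take (2,7); skip (6,10); take (10,11); take (11,13).
Selected 5 meetings.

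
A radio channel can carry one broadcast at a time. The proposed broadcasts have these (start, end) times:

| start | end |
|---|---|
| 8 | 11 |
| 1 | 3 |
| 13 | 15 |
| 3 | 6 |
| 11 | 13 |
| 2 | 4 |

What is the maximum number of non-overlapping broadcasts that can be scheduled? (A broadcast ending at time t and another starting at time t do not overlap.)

Sort by end time and greedily take each interval whose start is ≥ the last chosen end.
Sorted by end: (1,3)  (2,4)  (3,6)  (8,11)  (11,13)  (13,15)
take (1,3); skip (2,4); take (3,6); take (8,11); take (11,13); take (13,15).
Selected 5 broadcasts.

5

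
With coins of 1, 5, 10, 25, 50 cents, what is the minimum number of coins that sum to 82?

5

Greedy: take as many of the largest coin as possible, then repeat with the remainder.
82 = 1×50 + 1×25 + 1×5 + 2×1
Total coins = 1 + 1 + 1 + 2 = 5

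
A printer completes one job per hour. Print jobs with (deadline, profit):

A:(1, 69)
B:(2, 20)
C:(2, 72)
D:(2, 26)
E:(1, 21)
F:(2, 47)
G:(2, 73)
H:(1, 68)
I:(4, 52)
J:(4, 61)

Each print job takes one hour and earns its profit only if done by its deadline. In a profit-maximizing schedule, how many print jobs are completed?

By profit: G(d2,73), C(d2,72), A(d1,69), H(d1,68), J(d4,61), I(d4,52), F(d2,47), D(d2,26), E(d1,21), B(d2,20)
G→slot 2; C→slot 1; A skipped; H skipped; J→slot 4; I→slot 3; F skipped; D skipped; E skipped; B skipped.
4 of 10 scheduled.

4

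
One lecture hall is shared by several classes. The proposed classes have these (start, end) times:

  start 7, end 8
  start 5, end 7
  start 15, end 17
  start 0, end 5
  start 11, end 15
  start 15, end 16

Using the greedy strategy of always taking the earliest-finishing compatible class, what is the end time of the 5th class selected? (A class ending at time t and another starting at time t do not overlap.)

16

Order by finish time; keep every interval that doesn't clash with the previous kept one.
By end time: (0,5), (5,7), (7,8), (11,15), (15,16), (15,17).
Pick (0,5); next start ≥ 5 → (5,7); next start ≥ 7 → (7,8); next start ≥ 8 → (11,15); next start ≥ 15 → (15,16).
Selected: (0,5) (5,7) (7,8) (11,15) (15,16)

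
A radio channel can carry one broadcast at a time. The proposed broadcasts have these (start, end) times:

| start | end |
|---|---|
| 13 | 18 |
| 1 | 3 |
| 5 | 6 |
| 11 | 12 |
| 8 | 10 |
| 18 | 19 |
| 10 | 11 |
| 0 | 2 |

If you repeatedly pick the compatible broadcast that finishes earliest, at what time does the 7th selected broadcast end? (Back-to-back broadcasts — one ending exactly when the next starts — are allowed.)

19

Sorted by end: (0,2)  (1,3)  (5,6)  (8,10)  (10,11)  (11,12)  (13,18)  (18,19)
take (0,2); skip (1,3); take (5,6); take (8,10); take (10,11); take (11,12); take (13,18); take (18,19).
Selected: (0,2) (5,6) (8,10) (10,11) (11,12) (13,18) (18,19)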